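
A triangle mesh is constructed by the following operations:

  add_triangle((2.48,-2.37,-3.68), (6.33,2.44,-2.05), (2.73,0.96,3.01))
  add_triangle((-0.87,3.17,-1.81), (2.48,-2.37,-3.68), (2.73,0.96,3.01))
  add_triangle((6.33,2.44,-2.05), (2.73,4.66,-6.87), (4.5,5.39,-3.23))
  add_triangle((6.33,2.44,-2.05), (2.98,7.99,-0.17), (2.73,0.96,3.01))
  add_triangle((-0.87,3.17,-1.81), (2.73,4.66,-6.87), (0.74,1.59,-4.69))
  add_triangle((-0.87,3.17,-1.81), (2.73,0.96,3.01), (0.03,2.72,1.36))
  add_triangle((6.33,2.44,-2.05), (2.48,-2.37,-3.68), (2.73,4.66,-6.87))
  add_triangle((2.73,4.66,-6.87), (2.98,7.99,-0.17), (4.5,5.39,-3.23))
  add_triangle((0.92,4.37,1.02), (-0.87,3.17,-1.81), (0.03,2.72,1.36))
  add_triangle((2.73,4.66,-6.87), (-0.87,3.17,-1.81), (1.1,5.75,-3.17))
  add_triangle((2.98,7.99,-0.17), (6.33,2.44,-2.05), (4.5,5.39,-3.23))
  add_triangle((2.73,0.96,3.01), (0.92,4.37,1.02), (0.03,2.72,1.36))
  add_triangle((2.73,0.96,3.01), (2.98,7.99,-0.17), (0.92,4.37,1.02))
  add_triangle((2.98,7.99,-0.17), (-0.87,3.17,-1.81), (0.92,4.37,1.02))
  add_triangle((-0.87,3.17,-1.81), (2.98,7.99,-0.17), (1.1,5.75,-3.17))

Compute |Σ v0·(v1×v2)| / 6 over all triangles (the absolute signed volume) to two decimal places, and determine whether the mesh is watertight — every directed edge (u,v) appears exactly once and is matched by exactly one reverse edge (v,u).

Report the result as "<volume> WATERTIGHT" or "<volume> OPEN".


Per-triangle v0·(v1×v2)/6:
  t1: +13.9442
  t2: -11.3996
  t3: +16.3373
  t4: +28.1836
  t5: +5.3947
  t6: -3.1474
  t7: +31.9533
  t8: +18.3332
  t9: +1.8197
  t10: +6.1953
  t11: +15.8605
  t12: +2.4361
  t13: +6.3802
  t14: +4.6890
  t15: +5.9053
Σ = +142.8854 → |volume| = 142.89

Directed edges: 45 total; 7 unmatched, e.g. (-0.87,3.17,-1.81)→(2.48,-2.37,-3.68) → open.

142.89 OPEN


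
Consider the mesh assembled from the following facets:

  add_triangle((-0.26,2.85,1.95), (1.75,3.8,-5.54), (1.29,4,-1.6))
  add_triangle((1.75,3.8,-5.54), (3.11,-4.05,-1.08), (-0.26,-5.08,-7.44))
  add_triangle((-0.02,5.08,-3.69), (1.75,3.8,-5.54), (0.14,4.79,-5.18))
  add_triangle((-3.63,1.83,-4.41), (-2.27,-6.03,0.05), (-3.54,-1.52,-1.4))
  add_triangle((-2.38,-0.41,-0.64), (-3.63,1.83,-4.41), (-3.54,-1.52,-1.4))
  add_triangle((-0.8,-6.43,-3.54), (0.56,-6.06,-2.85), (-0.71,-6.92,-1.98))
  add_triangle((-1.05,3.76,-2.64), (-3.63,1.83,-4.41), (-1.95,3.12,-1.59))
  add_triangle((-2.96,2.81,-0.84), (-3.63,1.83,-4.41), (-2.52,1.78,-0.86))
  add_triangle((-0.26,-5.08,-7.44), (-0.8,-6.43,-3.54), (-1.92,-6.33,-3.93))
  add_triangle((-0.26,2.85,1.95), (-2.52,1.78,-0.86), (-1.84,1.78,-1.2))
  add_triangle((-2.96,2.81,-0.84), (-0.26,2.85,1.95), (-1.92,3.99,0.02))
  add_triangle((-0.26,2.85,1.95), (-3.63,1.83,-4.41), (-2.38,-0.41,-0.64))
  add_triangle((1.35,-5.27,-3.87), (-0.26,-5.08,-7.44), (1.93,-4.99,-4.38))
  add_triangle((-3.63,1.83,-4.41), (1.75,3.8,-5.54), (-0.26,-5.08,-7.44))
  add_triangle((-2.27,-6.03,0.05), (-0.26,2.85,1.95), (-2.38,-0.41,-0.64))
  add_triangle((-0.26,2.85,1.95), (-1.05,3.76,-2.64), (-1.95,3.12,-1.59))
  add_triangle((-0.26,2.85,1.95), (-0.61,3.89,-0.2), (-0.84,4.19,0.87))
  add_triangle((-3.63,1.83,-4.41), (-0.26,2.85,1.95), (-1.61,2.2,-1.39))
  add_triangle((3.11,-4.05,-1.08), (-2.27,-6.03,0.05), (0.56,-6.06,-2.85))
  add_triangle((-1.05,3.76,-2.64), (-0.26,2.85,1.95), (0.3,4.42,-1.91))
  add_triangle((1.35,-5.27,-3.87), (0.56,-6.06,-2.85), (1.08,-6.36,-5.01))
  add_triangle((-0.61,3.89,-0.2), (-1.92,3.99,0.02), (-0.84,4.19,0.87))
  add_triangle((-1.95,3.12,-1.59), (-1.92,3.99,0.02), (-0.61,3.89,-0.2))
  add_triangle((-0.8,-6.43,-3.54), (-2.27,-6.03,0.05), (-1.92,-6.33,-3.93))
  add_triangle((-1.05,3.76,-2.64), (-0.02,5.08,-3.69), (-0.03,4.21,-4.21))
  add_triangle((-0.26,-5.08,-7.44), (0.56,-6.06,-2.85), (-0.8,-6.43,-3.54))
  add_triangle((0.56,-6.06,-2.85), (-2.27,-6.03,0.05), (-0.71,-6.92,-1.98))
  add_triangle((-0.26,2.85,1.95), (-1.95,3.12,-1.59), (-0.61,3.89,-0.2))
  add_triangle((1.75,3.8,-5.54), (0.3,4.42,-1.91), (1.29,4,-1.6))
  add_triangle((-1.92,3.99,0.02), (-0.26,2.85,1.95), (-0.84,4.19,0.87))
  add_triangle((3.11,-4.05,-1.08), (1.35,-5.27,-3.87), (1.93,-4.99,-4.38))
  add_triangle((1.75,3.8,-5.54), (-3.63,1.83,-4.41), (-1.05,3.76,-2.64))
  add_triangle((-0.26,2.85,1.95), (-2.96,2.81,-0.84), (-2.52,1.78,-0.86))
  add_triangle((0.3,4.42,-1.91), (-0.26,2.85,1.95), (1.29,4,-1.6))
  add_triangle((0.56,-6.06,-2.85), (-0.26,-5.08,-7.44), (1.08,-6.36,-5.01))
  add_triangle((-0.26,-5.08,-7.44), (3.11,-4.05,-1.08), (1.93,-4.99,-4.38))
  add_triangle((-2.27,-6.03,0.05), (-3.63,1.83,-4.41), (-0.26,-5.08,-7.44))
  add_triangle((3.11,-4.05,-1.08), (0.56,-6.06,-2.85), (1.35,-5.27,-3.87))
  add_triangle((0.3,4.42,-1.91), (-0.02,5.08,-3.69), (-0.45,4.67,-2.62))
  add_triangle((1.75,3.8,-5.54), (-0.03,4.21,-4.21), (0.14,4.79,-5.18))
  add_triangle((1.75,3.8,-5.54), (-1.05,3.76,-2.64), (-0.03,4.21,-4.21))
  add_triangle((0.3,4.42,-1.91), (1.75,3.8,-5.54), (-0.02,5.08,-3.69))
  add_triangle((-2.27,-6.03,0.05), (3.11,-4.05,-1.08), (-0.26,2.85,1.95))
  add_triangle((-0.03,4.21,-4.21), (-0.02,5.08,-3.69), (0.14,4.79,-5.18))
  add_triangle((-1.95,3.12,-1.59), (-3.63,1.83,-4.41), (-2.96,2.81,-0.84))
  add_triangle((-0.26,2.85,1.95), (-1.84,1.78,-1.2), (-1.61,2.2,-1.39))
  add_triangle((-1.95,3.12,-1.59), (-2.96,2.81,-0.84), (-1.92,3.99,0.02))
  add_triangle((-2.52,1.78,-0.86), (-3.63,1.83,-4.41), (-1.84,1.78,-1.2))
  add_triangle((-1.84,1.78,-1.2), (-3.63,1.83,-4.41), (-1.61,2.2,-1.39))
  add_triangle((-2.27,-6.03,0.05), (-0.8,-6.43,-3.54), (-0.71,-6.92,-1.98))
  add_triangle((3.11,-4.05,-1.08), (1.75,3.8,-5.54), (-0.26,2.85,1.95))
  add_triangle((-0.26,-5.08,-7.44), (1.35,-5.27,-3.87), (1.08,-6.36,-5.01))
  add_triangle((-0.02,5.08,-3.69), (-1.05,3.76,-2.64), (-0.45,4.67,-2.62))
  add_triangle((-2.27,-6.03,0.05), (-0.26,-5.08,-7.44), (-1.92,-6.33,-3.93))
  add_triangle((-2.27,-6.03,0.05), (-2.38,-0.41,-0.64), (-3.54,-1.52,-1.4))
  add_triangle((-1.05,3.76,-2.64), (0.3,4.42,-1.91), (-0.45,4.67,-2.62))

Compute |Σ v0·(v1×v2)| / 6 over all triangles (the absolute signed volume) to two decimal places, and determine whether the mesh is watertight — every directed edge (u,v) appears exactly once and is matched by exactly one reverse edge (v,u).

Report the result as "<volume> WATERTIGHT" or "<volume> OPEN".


Per-triangle v0·(v1×v2)/6:
  t1: -2.0796
  t2: +37.5803
  t3: +2.1675
  t4: +6.9767
  t5: +1.6761
  t6: +2.4979
  t7: +3.2865
  t8: +0.9055
  t9: +5.8125
  t10: -1.0519
  t11: +1.4384
  t12: +5.9103
  t13: +3.1048
  t14: +44.3496
  t15: +5.2765
  t16: +2.8726
  t17: +0.3802
  t18: +0.9723
  t19: +10.3289
  t20: +3.3982
  t21: +1.0679
  t22: +0.8841
  t23: +1.4129
  t24: +4.8144
  t25: +1.0107
  t26: +6.7322
  t27: +0.2942
  t28: -1.8123
  t29: +3.0659
  t30: +0.8866
  t31: +2.3869
  t32: +11.1187
  t33: +0.4253
  t34: +2.4301
  t35: +3.9987
  t36: -0.7525
  t37: +39.7743
  t38: +4.5638
  t39: +0.6828
  t40: -0.2737
  t41: -0.1473
  t42: +2.6905
  t43: +7.7011
  t44: +0.1743
  t45: +2.9421
  t46: -0.6886
  t47: +1.4619
  t48: -0.8161
  t49: -0.5778
  t50: +3.5253
  t51: +12.2804
  t52: +1.3238
  t53: +0.6435
  t54: -3.1324
  t55: +1.2407
  t56: +0.0052
Σ = +247.1407 → |volume| = 247.14

Directed edges: 168 total, each appears once with its reverse present → watertight.

247.14 WATERTIGHT


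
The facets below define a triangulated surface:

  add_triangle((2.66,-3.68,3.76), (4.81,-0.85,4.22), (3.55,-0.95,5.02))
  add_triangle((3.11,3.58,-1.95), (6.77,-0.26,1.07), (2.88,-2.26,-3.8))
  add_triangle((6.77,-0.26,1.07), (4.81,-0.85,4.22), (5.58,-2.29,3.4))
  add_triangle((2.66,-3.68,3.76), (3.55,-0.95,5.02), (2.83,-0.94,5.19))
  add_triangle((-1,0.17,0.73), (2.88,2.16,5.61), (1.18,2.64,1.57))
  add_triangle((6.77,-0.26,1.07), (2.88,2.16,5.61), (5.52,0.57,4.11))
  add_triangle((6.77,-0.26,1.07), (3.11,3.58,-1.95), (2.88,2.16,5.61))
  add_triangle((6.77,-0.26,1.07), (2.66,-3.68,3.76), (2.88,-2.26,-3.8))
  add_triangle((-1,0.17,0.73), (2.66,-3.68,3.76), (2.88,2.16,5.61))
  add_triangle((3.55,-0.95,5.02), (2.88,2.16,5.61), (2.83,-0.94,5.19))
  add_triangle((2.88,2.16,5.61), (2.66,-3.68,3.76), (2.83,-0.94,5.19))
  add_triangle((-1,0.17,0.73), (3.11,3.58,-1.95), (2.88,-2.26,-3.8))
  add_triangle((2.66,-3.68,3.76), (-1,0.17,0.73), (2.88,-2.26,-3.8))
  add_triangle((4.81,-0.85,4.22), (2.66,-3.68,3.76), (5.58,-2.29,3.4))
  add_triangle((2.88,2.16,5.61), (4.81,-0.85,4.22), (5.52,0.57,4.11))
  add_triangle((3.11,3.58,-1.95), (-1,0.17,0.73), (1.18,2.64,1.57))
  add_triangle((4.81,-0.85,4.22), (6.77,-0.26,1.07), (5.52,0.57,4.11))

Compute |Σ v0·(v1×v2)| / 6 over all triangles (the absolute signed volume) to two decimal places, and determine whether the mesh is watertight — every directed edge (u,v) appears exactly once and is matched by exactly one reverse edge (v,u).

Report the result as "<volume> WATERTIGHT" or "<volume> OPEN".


Per-triangle v0·(v1×v2)/6:
  t1: +4.5344
  t2: +23.6833
  t3: +6.2129
  t4: +2.0867
  t5: +2.5776
  t6: +3.7463
  t7: +27.7724
  t8: +25.2775
  t9: +6.6669
  t10: +2.2264
  t11: -1.2108
  t12: +1.0680
  t13: +2.5957
  t14: +5.3394
  t15: +5.3881
  t16: +1.5133
  t17: +5.4830
Σ = +124.9612 → |volume| = 124.96

Directed edges: 51 total; 9 unmatched, e.g. (4.81,-0.85,4.22)→(3.55,-0.95,5.02) → open.

124.96 OPEN


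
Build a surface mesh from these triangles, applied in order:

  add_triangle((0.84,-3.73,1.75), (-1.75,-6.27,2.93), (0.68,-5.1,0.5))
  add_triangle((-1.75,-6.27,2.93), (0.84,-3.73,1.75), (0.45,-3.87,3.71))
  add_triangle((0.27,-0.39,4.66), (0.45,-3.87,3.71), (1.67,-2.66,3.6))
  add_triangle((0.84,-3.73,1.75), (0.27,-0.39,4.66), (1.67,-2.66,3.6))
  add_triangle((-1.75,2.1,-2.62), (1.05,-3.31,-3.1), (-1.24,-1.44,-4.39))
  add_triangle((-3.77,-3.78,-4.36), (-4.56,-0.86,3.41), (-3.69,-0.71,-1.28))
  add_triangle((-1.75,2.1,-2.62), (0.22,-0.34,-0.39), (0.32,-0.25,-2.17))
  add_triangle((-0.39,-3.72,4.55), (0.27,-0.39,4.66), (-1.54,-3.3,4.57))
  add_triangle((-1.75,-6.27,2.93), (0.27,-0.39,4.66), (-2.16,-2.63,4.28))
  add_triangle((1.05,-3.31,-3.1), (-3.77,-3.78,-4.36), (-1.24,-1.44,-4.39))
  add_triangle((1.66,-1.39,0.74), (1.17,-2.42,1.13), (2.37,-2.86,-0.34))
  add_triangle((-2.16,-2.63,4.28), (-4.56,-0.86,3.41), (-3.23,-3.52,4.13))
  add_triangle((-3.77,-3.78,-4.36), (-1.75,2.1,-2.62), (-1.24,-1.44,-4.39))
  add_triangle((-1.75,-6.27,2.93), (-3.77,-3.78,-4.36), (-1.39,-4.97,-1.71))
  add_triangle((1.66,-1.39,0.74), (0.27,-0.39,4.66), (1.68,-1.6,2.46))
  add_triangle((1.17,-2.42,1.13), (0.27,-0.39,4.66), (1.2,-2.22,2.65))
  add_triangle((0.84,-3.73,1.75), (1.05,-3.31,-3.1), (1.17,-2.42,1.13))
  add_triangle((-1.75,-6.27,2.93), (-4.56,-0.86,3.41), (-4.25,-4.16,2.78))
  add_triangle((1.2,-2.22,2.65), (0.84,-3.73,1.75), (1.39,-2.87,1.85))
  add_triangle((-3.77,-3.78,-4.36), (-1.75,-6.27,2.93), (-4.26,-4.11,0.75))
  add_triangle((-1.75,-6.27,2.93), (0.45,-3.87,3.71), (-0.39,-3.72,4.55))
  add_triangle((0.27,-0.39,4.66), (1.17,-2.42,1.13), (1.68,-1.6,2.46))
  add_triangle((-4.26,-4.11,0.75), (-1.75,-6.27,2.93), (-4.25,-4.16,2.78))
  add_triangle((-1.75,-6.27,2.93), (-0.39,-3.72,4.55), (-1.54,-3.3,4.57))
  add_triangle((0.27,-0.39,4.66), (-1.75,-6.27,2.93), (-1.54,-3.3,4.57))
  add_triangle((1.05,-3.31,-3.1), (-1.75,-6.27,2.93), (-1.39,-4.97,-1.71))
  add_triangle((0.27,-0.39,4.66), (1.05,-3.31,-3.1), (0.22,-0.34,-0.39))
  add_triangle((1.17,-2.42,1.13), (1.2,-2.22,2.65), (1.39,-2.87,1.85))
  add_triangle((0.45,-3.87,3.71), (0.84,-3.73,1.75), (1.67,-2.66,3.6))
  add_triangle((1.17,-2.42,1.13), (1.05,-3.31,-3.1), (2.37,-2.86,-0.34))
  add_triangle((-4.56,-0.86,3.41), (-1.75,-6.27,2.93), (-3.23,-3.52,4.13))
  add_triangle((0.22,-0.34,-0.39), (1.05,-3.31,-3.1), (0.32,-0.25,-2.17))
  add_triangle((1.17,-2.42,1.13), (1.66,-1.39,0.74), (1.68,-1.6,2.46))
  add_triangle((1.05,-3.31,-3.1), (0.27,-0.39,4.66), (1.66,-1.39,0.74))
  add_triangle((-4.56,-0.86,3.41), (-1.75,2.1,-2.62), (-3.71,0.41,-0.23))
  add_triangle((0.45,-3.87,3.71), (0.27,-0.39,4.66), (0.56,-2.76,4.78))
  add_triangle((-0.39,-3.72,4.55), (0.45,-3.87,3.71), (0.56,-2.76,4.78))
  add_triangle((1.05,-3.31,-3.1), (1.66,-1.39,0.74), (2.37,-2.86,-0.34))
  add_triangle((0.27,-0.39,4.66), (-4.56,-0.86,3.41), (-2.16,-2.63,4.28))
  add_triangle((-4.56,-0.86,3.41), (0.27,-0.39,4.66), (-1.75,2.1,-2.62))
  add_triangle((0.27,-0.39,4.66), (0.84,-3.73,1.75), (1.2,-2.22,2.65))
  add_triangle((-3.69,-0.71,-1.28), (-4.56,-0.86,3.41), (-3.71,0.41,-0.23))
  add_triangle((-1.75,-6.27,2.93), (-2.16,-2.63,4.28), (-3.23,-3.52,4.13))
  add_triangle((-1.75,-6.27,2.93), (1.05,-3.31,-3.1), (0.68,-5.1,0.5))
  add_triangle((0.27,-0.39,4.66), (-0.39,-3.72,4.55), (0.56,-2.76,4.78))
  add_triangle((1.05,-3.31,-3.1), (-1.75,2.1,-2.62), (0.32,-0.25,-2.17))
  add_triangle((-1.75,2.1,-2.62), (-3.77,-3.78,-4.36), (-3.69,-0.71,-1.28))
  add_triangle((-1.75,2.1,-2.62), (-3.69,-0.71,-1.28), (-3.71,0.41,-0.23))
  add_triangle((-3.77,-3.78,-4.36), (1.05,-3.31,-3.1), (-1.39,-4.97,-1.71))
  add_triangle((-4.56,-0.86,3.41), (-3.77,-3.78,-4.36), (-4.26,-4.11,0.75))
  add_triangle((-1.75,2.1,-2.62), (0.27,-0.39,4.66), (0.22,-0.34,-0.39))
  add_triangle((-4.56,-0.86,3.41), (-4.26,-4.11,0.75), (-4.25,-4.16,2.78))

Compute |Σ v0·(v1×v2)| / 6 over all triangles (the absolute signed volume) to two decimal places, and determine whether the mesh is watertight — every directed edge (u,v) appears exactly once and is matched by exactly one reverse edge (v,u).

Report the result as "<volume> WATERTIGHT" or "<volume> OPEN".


Per-triangle v0·(v1×v2)/6:
  t1: +3.7172
  t2: +3.7268
  t3: +3.6096
  t4: -2.7144
  t5: +2.4750
  t6: +9.3448
  t7: -0.0868
  t8: +3.1995
  t9: +7.8803
  t10: +7.5698
  t11: +0.7039
  t12: +2.9987
  t13: +7.2330
  t14: +11.4226
  t15: +0.1651
  t16: -0.1758
  t17: +1.8069
  t18: +5.9359
  t19: +0.5245
  t20: +16.6077
  t21: +3.2076
  t22: +1.5808
  t23: +6.4982
  t24: +3.8698
  t25: -4.0950
  t26: +8.3315
  t27: +0.3167
  t28: +0.0245
  t29: +1.8775
  t30: +2.2217
  t31: +4.1535
  t32: +0.1103
  t33: +0.6493
  t34: -3.2148
  t35: +2.2353
  t36: -0.3517
  t37: +1.2840
  t38: -0.0749
  t39: +7.3198
  t40: +7.6626
  t41: +1.7662
  t42: +3.4388
  t43: +3.4627
  t44: +6.3296
  t45: +1.9321
  t46: +1.7665
  t47: +8.3556
  t48: +2.9752
  t49: +9.4139
  t50: +12.3604
  t51: -0.1082
  t52: +5.2162
Σ = +186.4601 → |volume| = 186.46

Directed edges: 156 total; 6 unmatched, e.g. (0.68,-5.1,0.5)→(0.84,-3.73,1.75) → open.

186.46 OPEN


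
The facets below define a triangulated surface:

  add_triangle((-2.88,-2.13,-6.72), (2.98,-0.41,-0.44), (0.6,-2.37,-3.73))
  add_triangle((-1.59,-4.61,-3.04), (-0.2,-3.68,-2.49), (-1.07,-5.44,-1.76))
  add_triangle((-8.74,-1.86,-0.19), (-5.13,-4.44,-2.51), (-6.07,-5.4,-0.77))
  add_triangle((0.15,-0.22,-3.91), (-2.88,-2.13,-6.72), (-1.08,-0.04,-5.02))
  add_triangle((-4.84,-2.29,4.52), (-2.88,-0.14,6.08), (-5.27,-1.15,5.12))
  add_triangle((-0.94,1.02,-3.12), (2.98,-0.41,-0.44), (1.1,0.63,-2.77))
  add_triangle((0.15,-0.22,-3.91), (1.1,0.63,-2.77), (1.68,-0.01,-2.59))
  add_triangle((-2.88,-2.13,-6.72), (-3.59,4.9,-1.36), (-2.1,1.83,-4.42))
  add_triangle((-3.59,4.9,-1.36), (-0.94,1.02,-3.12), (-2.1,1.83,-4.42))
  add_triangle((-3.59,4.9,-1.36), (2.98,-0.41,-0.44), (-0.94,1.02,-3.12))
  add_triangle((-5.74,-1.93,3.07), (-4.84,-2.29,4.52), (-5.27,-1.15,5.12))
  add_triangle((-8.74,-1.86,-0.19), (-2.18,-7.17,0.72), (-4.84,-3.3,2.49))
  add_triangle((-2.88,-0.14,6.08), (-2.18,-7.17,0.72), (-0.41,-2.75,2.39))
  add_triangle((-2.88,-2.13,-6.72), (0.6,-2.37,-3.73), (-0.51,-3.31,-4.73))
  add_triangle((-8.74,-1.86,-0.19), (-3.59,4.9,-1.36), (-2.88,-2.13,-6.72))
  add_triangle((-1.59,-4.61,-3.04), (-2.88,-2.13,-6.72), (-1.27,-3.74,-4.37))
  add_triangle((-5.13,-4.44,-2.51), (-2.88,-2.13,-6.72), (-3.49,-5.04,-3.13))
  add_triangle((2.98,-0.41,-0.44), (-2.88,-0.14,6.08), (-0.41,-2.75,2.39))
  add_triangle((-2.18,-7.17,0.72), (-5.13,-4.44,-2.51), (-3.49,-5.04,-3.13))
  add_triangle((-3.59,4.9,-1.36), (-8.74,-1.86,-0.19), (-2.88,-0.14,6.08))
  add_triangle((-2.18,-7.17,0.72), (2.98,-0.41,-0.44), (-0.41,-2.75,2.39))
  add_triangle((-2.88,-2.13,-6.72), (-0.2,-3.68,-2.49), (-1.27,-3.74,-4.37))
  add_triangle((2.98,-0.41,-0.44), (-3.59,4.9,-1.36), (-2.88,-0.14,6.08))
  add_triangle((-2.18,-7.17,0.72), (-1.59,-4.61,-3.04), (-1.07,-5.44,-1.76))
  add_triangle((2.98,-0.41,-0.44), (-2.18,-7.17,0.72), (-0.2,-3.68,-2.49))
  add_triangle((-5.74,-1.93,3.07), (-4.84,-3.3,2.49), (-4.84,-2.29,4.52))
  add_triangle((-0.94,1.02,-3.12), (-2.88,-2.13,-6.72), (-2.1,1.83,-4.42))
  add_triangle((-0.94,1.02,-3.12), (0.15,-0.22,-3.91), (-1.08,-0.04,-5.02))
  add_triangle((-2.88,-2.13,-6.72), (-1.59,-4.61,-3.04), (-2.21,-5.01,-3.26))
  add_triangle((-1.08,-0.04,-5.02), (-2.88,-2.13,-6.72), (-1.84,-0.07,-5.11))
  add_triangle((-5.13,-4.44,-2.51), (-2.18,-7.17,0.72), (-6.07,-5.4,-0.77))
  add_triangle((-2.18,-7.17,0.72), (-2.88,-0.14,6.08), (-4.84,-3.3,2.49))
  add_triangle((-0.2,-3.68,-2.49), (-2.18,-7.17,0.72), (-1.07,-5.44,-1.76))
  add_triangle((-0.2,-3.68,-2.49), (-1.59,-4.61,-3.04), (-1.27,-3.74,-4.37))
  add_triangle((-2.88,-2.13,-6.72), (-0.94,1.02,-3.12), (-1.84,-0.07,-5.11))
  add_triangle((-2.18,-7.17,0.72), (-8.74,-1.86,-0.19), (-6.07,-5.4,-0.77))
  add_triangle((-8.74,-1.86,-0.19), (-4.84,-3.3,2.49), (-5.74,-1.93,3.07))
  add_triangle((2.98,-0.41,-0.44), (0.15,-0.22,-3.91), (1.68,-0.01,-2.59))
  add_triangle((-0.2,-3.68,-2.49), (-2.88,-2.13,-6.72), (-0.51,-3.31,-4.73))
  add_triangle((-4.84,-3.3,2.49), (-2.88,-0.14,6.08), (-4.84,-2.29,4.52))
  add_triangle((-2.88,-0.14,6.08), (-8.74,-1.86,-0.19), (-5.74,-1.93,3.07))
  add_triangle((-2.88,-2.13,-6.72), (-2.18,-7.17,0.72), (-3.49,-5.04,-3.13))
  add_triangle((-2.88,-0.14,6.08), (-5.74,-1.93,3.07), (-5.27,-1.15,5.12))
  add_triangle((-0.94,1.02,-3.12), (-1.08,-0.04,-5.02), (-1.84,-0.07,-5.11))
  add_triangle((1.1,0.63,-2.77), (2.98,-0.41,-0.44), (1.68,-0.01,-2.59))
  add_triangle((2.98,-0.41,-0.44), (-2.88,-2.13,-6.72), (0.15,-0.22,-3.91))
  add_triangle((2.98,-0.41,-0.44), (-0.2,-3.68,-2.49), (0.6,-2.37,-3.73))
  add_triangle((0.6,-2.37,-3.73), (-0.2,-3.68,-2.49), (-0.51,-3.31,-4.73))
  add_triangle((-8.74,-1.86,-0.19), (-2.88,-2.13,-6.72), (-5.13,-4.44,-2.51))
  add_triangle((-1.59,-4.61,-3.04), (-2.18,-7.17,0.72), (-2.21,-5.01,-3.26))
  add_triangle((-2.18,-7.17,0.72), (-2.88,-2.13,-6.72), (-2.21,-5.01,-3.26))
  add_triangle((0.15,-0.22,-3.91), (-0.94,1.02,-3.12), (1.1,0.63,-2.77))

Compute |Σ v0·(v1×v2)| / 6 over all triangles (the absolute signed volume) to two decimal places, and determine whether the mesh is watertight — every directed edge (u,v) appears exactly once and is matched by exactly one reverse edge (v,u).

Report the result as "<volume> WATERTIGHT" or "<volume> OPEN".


Per-triangle v0·(v1×v2)/6:
  t1: +3.5488
  t2: +1.5404
  t3: +11.2413
  t4: +1.9486
  t5: +3.4785
  t6: -0.1111
  t7: +0.7216
  t8: +9.6537
  t9: +1.1434
  t10: +6.2953
  t11: +2.6080
  t12: +22.8139
  t13: +10.2564
  t14: +2.4406
  t15: +57.7602
  t16: +3.2194
  t17: +9.6108
  t18: +7.2615
  t19: +9.5101
  t20: +51.5631
  t21: +8.0875
  t22: +0.3352
  t23: +11.8712
  t24: +2.9637
  t25: +10.0807
  t26: +3.1530
  t27: +1.9000
  t28: +0.8240
  t29: +2.0408
  t30: +1.2516
  t31: +9.7137
  t32: +20.4918
  t33: +0.5368
  t34: +1.5630
  t35: +0.0982
  t36: +10.8250
  t37: +7.8857
  t38: +0.6589
  t39: +3.1534
  t40: +0.7602
  t41: +8.5397
  t42: +6.5208
  t43: -0.8774
  t44: +0.6540
  t45: +0.6224
  t46: +4.1706
  t47: +3.8429
  t48: +1.5437
  t49: +27.1697
  t50: +2.0277
  t51: +4.3485
  t52: +1.3169
Σ = +374.5785 → |volume| = 374.58

Directed edges: 156 total, each appears once with its reverse present → watertight.

374.58 WATERTIGHT


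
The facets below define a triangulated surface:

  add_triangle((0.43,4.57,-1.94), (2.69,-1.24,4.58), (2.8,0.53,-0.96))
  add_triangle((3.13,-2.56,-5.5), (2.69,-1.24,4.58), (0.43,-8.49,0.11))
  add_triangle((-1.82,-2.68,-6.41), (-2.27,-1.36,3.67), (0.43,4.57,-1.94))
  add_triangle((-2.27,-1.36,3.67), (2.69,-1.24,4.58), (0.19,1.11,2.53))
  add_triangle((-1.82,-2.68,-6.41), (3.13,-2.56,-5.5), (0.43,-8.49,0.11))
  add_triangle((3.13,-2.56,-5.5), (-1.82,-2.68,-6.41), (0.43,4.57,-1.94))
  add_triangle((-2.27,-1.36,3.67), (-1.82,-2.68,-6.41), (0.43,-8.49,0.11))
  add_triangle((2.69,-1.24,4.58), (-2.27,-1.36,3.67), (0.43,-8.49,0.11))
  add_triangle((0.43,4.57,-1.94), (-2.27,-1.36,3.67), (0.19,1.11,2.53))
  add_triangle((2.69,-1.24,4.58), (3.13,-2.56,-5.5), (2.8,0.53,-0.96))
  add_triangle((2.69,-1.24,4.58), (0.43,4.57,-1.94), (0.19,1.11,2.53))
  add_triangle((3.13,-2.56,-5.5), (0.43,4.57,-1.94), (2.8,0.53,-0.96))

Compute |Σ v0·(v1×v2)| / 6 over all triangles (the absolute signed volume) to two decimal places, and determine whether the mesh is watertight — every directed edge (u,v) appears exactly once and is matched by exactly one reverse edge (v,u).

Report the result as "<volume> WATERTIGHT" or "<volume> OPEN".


237.35 WATERTIGHT

Per-triangle v0·(v1×v2)/6:
  t1: +10.0623
  t2: +39.9456
  t3: +16.0073
  t4: +6.4261
  t5: +42.6733
  t6: +27.2442
  t7: +31.4364
  t8: +28.6821
  t9: +5.0981
  t10: +11.7083
  t11: +6.1517
  t12: +11.9100
Σ = +237.3453 → |volume| = 237.35

Directed edges: 36 total, each appears once with its reverse present → watertight.


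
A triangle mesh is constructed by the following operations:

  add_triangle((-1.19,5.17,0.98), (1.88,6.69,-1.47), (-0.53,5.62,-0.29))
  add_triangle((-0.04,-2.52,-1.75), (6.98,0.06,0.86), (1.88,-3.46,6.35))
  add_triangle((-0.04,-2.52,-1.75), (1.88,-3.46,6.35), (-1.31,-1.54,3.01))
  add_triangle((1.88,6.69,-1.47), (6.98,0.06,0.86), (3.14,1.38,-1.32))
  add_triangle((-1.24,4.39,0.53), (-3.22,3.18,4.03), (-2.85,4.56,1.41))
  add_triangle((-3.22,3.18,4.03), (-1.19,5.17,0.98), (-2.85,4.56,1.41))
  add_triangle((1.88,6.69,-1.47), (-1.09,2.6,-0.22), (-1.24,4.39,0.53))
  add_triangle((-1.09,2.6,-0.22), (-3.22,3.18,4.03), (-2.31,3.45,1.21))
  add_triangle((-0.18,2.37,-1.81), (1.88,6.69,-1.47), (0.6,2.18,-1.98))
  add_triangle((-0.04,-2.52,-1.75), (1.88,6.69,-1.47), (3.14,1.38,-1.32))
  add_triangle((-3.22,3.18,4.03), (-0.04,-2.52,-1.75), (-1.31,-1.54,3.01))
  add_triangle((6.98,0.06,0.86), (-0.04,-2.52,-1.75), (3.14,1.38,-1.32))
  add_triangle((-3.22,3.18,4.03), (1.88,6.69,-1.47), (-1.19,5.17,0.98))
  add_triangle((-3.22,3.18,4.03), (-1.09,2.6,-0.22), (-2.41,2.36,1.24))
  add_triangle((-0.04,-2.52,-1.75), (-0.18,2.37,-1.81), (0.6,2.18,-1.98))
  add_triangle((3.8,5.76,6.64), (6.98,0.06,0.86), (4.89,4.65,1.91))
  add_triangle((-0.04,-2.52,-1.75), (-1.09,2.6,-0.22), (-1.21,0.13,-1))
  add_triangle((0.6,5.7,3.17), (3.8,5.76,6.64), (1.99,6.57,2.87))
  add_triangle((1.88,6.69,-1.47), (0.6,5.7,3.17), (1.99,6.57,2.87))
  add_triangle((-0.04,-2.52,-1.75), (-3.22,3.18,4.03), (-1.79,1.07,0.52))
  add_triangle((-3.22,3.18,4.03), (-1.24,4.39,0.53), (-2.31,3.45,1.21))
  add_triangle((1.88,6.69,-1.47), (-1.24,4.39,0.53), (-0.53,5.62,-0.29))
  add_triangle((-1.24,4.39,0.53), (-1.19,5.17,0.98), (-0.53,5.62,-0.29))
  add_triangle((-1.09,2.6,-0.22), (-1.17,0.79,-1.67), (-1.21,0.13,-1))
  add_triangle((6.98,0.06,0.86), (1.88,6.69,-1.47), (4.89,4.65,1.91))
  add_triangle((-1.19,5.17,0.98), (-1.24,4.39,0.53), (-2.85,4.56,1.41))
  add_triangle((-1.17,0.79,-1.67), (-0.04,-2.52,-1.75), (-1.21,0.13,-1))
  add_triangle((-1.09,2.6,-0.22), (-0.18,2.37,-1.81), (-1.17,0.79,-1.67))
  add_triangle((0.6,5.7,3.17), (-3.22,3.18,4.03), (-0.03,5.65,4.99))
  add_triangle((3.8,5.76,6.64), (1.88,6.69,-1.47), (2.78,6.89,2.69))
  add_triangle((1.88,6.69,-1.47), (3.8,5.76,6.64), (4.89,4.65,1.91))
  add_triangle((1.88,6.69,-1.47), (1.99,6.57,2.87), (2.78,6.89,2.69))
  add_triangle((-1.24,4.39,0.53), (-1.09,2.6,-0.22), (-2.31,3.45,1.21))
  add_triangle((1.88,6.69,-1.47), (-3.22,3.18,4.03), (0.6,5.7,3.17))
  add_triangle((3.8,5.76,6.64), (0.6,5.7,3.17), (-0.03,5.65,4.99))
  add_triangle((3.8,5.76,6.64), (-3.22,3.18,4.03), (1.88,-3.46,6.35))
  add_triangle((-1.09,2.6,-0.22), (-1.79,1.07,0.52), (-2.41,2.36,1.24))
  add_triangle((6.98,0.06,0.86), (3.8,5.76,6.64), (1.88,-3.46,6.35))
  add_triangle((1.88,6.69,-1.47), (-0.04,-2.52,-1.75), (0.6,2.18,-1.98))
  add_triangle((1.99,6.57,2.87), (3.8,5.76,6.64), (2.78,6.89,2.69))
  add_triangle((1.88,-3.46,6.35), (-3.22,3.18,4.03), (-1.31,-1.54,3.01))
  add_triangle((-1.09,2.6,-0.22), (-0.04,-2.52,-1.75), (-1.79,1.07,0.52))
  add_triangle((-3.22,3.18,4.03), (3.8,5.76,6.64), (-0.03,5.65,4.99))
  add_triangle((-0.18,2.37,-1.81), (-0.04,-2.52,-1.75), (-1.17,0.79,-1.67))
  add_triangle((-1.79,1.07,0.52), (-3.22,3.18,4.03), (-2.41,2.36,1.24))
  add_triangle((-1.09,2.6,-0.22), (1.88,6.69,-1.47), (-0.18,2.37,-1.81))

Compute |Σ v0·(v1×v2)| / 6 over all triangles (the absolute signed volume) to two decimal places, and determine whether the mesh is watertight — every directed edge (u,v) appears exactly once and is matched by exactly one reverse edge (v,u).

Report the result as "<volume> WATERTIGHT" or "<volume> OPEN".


349.35 WATERTIGHT

Per-triangle v0·(v1×v2)/6:
  t1: +2.1922
  t2: +24.9911
  t3: +8.0411
  t4: +10.5737
  t5: -2.7069
  t6: +4.1471
  t7: +2.0652
  t8: -0.3809
  t9: +1.3977
  t10: +6.3119
  t11: +4.6199
  t12: +7.7499
  t13: +4.2291
  t14: +1.4694
  t15: +1.1400
  t16: +24.3729
  t17: -0.5131
  t18: +6.6173
  t19: +5.5270
  t20: +1.6889
  t21: +2.2148
  t22: -0.9090
  t23: +0.4669
  t24: +0.4432
  t25: +19.2731
  t26: +0.5767
  t27: +0.5879
  t28: +1.1502
  t29: +4.8979
  t30: +2.7869
  t31: +24.4552
  t32: +3.3847
  t33: +0.7281
  t34: +15.0025
  t35: +7.6459
  t36: +54.2359
  t37: +0.4610
  t38: +65.7238
  t39: +1.1506
  t40: +3.8494
  t41: +12.0559
  t42: +1.4313
  t43: +9.0898
  t44: +1.5136
  t45: +0.6466
  t46: +2.9486
Σ = +349.3452 → |volume| = 349.35

Directed edges: 138 total, each appears once with its reverse present → watertight.


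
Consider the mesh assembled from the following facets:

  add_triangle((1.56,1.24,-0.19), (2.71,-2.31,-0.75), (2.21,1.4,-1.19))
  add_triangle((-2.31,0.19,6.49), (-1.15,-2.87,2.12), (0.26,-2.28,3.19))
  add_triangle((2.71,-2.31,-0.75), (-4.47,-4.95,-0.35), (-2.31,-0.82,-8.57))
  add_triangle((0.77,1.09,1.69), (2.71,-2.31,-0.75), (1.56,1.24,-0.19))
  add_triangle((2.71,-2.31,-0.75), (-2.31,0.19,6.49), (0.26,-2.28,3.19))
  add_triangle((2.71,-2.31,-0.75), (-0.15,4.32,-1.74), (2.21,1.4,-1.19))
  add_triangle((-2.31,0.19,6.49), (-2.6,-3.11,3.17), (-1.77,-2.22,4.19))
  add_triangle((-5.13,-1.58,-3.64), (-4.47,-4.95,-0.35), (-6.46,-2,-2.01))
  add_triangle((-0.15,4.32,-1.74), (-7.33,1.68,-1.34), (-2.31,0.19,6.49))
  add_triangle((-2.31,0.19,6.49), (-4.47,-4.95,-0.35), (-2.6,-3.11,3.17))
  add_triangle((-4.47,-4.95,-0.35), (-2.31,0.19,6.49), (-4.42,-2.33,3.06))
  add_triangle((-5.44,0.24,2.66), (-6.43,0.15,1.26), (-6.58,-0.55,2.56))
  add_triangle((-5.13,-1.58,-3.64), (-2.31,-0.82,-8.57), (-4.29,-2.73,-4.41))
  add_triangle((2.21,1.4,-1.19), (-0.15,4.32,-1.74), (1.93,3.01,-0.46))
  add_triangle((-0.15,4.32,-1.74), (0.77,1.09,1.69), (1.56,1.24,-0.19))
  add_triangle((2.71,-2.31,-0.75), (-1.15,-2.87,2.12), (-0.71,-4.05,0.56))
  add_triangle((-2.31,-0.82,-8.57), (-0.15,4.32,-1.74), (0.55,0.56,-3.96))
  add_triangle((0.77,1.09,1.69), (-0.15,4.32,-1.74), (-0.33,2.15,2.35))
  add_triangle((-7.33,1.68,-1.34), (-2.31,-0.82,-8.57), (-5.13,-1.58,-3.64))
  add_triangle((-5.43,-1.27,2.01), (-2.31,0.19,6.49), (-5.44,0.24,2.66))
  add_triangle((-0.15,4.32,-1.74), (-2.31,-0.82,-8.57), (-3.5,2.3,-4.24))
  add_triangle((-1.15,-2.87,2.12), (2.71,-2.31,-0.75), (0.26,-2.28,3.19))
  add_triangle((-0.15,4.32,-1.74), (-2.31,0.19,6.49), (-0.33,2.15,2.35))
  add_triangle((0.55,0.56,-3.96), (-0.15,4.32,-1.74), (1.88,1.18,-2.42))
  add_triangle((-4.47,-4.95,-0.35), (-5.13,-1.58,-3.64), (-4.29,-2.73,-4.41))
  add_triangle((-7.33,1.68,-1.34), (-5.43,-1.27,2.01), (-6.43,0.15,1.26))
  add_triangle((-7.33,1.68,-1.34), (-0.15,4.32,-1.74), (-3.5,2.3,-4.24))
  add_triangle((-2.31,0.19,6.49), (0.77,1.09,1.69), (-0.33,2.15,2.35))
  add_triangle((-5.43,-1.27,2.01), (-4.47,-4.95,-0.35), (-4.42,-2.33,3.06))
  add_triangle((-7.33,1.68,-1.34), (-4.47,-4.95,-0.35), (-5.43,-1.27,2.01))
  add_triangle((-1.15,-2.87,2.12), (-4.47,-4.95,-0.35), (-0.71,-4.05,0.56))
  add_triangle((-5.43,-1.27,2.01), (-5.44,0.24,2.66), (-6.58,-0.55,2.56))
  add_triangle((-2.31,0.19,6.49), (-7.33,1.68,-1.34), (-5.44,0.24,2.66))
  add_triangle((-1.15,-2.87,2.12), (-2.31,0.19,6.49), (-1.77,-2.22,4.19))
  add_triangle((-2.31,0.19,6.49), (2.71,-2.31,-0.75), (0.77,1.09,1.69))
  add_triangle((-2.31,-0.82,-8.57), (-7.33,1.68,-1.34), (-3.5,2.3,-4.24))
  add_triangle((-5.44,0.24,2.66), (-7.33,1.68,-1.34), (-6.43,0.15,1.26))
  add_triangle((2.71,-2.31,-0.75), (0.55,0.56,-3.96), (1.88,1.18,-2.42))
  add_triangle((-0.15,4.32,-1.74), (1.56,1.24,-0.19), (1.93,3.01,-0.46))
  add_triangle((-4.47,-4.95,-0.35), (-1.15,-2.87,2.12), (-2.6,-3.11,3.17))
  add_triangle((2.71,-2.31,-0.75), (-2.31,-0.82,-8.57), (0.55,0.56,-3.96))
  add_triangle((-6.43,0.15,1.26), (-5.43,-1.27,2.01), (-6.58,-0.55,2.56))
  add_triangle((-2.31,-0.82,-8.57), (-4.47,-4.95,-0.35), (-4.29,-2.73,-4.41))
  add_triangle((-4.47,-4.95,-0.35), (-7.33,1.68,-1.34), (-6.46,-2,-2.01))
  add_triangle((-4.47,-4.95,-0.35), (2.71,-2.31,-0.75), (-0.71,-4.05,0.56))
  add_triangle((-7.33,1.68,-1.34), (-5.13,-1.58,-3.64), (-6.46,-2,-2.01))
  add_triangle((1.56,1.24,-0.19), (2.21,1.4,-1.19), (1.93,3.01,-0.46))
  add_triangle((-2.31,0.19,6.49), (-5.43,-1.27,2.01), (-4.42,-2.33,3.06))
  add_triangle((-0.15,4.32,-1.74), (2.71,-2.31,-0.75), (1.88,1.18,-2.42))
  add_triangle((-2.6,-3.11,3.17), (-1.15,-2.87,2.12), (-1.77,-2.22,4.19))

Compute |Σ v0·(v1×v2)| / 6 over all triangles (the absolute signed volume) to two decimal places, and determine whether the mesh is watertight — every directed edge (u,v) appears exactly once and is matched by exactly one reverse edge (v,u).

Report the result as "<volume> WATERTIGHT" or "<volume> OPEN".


350.57 WATERTIGHT

Per-triangle v0·(v1×v2)/6:
  t1: +1.0298
  t2: +5.4407
  t3: +34.4392
  t4: +2.0182
  t5: +2.8183
  t6: +1.5472
  t7: +2.7639
  t8: +7.8380
  t9: +35.4798
  t10: +8.0538
  t11: +5.7724
  t12: +1.3557
  t13: +8.2212
  t14: +2.1406
  t15: +2.2773
  t16: +3.1562
  t17: +9.9368
  t18: +2.2620
  t19: +22.9756
  t20: +7.2852
  t21: +16.3378
  t22: +3.9976
  t23: +4.1263
  t24: +4.3678
  t25: +7.5720
  t26: +2.6258
  t27: +15.7153
  t28: +2.5175
  t29: +7.3830
  t30: +20.4809
  t31: +4.6415
  t32: +0.4083
  t33: +6.9867
  t34: -0.1183
  t35: +6.1440
  t36: +20.8441
  t37: +2.9142
  t38: +3.9027
  t39: -0.4151
  t40: +3.6325
  t41: +9.0761
  t42: +1.1886
  t43: +7.3537
  t44: +8.0375
  t45: +4.7753
  t46: +8.6990
  t47: +0.3742
  t48: +7.5513
  t49: +1.3580
  t50: +1.2839
Σ = +350.5743 → |volume| = 350.57

Directed edges: 150 total, each appears once with its reverse present → watertight.


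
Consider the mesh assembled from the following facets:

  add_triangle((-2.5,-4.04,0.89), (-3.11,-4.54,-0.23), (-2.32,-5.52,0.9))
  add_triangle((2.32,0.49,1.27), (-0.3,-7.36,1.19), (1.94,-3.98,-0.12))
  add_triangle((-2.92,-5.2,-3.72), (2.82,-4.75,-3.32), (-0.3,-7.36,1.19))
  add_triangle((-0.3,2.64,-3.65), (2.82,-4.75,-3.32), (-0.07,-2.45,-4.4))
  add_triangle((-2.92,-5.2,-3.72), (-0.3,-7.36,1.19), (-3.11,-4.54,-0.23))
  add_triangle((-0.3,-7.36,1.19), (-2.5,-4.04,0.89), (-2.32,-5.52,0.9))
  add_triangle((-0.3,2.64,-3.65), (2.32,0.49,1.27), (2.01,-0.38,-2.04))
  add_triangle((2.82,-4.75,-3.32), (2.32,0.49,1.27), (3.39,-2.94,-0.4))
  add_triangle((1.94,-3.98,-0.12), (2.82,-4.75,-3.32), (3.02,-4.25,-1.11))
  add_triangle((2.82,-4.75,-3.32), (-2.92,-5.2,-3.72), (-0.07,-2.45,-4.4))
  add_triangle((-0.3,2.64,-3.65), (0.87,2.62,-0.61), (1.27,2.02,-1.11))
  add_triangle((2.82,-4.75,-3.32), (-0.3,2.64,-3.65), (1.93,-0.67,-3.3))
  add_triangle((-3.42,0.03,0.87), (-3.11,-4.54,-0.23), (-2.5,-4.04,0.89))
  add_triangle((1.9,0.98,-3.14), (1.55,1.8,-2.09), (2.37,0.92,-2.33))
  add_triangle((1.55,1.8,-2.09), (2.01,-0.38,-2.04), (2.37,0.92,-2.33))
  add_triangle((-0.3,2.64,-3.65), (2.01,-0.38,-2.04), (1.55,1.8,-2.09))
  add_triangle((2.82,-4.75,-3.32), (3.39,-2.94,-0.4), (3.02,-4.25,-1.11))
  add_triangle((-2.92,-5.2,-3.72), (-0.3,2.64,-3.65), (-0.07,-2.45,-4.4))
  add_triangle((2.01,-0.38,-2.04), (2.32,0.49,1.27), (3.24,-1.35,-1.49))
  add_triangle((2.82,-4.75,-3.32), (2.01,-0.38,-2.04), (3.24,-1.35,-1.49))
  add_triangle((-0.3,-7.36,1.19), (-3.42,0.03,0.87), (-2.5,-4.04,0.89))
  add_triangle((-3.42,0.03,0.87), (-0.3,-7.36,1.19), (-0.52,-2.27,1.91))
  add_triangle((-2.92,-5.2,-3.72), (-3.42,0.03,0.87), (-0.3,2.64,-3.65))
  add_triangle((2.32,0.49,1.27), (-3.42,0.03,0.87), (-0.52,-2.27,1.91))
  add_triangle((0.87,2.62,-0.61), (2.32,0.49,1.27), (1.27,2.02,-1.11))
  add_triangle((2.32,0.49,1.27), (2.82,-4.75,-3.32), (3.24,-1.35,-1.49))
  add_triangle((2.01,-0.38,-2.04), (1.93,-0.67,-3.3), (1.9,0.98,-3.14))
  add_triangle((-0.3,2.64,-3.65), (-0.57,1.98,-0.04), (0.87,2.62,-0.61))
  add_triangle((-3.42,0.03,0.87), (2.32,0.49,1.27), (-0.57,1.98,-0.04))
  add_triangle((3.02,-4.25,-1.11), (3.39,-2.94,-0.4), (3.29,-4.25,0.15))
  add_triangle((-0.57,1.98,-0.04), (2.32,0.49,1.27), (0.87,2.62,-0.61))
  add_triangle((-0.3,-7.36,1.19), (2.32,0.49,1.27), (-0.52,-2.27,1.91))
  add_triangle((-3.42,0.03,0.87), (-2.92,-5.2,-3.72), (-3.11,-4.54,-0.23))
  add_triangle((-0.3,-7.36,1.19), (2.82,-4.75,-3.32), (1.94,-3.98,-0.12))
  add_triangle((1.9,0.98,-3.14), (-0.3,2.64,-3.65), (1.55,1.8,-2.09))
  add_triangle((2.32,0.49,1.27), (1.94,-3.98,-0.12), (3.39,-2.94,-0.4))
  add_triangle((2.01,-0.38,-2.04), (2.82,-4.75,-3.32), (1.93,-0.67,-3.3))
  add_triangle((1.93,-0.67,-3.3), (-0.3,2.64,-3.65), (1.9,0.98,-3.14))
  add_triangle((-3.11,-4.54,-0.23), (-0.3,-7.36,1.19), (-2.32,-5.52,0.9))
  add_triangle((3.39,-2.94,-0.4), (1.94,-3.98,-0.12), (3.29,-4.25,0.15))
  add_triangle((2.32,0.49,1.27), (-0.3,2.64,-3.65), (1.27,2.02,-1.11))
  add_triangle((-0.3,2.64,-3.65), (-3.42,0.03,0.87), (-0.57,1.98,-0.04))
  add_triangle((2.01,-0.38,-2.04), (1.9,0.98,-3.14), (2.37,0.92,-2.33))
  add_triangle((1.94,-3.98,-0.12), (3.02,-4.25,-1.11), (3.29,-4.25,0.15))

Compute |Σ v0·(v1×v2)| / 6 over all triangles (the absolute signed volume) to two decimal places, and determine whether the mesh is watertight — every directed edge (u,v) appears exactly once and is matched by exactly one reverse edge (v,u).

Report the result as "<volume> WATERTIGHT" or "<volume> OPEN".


Per-triangle v0·(v1×v2)/6:
  t1: +0.9717
  t2: +5.6334
  t3: +30.4396
  t4: +9.3287
  t5: +13.1613
  t6: +0.5870
  t7: +4.3669
  t8: +2.2131
  t9: +1.6698
  t10: +12.6781
  t11: +1.1229
  t12: +3.8247
  t13: +3.0256
  t14: +0.5479
  t15: -0.2897
  t16: -2.3255
  t17: +1.7714
  t18: +10.3574
  t19: +1.4549
  t20: +2.6536
  t21: +1.5124
  t22: +6.0167
  t23: +17.8081
  t24: +2.9289
  t25: +0.9648
  t26: +2.9200
  t27: +0.7256
  t28: +1.8432
  t29: +2.1479
  t30: +1.0907
  t31: +1.1385
  t32: +5.0608
  t33: +8.5767
  t34: +7.7194
  t35: +1.7309
  t36: +2.1579
  t37: +1.8478
  t38: +2.2842
  t39: +2.5044
  t40: -0.6127
  t41: +0.4741
  t42: +3.9168
  t43: +0.5891
  t44: +0.9685
Σ = +179.5074 → |volume| = 179.51

Directed edges: 132 total, each appears once with its reverse present → watertight.

179.51 WATERTIGHT


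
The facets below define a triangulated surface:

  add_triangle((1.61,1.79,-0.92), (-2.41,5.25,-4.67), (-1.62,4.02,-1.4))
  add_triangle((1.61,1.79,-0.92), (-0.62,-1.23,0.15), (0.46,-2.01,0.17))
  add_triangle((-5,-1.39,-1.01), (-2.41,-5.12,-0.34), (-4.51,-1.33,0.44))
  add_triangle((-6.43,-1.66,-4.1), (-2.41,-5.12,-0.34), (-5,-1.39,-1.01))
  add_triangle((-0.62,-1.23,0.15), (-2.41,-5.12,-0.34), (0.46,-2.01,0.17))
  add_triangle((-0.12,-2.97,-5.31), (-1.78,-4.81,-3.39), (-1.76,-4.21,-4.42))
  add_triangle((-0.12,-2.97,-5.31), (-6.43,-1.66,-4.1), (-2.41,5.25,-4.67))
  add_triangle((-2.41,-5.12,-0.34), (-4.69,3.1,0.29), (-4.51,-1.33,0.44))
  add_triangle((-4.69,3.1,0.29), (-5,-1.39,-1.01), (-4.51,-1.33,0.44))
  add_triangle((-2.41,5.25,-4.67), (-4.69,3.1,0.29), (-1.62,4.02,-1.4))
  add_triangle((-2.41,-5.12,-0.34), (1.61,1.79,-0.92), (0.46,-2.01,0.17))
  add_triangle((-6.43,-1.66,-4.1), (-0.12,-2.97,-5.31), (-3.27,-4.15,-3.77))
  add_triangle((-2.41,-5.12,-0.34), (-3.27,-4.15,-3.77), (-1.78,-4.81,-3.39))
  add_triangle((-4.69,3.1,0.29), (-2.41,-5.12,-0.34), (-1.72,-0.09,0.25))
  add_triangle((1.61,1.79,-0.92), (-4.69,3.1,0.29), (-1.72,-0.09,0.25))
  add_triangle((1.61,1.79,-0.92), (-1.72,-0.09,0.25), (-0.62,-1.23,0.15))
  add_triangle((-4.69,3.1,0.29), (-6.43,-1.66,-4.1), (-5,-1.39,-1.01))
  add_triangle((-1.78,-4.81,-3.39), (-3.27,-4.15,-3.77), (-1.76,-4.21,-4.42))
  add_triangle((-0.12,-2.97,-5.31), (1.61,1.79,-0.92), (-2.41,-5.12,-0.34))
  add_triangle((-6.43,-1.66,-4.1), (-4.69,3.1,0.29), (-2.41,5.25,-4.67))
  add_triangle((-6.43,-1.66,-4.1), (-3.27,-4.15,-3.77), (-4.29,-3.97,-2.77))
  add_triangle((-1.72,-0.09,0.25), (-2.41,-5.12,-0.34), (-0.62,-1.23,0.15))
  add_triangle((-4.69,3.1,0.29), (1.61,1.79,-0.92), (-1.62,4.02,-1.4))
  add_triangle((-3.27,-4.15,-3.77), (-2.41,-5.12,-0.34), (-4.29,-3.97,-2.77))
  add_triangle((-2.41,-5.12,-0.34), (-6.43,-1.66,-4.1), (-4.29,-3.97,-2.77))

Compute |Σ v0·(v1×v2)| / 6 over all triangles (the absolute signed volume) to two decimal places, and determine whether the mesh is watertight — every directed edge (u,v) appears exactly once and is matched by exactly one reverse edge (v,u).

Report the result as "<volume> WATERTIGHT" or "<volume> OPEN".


158.60 OPEN

Per-triangle v0·(v1×v2)/6:
  t1: +4.4971
  t2: -0.2010
  t3: +5.0007
  t4: +10.3720
  t5: +0.2886
  t6: +1.6614
  t7: +42.8032
  t8: -2.4934
  t9: +5.0366
  t10: +6.8209
  t11: +1.4453
  t12: +13.2338
  t13: +4.8932
  t14: +1.2227
  t15: -0.4663
  t16: -0.2062
  t17: +10.4113
  t18: +1.8830
  t19: +2.2153
  t20: +35.1193
  t21: +5.0463
  t22: +0.3227
  t23: +1.4555
  t24: +4.4042
  t25: +3.8375
Σ = +158.6040 → |volume| = 158.60

Directed edges: 75 total; 9 unmatched, e.g. (1.61,1.79,-0.92)→(-2.41,5.25,-4.67) → open.


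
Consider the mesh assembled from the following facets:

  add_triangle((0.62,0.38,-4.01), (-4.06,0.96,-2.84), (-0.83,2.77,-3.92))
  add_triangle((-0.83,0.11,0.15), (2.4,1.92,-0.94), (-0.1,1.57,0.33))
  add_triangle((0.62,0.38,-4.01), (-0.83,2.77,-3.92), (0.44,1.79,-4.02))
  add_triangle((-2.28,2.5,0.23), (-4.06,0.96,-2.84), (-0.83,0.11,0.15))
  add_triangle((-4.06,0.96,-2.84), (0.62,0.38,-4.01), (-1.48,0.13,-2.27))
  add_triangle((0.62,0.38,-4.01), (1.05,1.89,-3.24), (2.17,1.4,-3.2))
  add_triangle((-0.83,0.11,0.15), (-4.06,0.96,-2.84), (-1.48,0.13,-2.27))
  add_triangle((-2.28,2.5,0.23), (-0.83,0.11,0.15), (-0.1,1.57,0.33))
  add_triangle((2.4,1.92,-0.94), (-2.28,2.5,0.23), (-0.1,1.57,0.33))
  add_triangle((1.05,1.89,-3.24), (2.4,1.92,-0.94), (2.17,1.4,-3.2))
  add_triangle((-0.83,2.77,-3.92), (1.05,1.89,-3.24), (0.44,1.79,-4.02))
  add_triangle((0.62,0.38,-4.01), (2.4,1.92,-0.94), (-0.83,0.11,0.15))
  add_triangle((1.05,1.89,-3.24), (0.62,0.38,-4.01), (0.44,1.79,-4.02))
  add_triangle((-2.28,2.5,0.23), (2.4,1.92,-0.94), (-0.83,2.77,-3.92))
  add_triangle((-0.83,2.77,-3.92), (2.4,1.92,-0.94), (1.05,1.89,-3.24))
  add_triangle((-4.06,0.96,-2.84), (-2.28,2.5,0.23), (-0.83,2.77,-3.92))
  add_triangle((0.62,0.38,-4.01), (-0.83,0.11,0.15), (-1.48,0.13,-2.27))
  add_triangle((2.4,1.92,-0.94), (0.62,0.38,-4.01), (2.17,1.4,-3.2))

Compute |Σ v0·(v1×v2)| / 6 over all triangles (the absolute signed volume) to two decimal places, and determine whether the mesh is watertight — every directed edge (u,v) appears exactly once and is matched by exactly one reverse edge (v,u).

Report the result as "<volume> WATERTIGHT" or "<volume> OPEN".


Per-triangle v0·(v1×v2)/6:
  t1: +6.5490
  t2: -0.2056
  t3: +1.0614
  t4: +1.0759
  t5: +1.1013
  t6: +1.3699
  t7: +0.1808
  t8: +0.1340
  t9: +0.9406
  t10: +1.3672
  t11: +0.8547
  t12: -1.1744
  t13: +0.7091
  t14: +6.4316
  t15: +2.1026
  t16: +7.6091
  t17: -0.1979
  t18: -0.3973
Σ = +29.5121 → |volume| = 29.51

Directed edges: 54 total, each appears once with its reverse present → watertight.

29.51 WATERTIGHT


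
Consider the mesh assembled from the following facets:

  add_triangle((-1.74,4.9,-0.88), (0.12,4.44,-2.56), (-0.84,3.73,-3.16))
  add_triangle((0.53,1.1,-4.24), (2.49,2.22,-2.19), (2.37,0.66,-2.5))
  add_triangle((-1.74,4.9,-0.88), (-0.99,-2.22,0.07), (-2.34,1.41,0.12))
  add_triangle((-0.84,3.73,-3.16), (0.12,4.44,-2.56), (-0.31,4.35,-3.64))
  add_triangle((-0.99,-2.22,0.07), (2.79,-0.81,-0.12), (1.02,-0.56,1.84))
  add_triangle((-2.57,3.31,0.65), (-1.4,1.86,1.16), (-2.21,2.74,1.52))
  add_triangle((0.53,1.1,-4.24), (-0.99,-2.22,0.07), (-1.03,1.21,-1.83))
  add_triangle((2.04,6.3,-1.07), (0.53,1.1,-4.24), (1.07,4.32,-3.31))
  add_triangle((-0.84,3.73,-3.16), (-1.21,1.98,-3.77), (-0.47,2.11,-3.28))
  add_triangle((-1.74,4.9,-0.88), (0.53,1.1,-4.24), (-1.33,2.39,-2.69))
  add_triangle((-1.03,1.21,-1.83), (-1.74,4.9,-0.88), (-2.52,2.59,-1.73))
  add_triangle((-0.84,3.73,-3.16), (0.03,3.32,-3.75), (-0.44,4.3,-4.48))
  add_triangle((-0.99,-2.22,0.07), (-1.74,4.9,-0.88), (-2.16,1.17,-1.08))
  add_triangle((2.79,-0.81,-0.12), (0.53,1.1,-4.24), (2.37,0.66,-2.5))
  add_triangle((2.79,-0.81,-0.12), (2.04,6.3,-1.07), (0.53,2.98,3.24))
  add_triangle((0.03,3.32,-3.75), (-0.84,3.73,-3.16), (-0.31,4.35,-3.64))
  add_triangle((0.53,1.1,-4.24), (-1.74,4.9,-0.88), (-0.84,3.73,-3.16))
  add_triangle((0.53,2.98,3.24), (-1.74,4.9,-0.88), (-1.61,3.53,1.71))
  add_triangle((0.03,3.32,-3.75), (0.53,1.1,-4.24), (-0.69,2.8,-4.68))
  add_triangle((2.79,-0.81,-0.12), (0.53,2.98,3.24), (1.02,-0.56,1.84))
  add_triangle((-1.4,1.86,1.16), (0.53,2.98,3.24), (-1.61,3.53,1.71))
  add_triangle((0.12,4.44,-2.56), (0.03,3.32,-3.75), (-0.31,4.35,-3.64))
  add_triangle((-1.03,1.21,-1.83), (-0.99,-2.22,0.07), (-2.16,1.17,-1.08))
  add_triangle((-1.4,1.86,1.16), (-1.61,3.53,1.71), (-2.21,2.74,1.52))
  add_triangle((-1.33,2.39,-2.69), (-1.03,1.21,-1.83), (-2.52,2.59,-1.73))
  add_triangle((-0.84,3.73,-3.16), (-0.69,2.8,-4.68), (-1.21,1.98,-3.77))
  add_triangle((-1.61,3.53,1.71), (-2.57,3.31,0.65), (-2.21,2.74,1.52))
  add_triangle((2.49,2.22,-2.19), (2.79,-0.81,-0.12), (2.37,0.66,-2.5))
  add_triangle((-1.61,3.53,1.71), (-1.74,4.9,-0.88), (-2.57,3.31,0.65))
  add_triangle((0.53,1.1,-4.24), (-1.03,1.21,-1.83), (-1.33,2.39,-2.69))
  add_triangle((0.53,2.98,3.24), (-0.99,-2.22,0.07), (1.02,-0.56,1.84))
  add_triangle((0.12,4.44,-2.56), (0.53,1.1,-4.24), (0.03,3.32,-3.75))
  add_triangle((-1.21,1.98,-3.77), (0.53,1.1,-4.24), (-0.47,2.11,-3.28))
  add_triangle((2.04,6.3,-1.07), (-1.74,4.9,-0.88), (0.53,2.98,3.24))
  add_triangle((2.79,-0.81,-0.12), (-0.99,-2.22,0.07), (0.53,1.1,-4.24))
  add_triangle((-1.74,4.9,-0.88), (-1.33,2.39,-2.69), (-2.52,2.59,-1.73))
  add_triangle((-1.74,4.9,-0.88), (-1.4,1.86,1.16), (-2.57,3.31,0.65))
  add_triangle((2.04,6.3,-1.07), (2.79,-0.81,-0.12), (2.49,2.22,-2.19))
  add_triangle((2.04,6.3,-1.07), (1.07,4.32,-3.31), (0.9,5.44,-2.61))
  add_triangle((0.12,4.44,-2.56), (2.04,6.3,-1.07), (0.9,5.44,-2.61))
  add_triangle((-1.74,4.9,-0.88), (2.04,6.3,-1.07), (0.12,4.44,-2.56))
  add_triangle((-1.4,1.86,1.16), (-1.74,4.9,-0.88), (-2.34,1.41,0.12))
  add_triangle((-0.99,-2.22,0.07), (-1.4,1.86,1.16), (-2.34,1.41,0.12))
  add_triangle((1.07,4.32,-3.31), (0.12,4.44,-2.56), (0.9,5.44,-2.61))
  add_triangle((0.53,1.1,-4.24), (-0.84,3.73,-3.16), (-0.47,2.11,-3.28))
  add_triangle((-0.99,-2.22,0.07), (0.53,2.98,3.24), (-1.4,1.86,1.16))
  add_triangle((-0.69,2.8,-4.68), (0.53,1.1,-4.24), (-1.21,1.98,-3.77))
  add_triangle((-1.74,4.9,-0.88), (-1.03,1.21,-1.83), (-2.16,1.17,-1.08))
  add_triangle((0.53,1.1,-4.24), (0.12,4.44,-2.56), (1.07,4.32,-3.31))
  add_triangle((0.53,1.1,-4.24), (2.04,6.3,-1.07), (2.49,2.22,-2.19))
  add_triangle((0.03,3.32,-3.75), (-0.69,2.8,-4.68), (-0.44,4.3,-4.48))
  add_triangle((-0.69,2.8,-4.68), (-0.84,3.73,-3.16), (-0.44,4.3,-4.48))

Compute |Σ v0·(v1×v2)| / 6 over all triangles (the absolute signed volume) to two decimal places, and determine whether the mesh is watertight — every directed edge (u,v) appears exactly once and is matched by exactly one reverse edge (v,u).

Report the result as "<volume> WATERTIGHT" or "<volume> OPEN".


Per-triangle v0·(v1×v2)/6:
  t1: +2.7528
  t2: +2.3838
  t3: +1.0358
  t4: +0.4687
  t5: +2.1931
  t6: -0.0601
  t7: +2.4684
  t8: +1.8697
  t9: -0.7157
  t10: +3.2887
  t11: -1.4875
  t12: +0.0968
  t13: +0.7950
  t14: +1.2454
  t15: +11.8883
  t16: +0.4121
  t17: -0.2726
  t18: +4.1393
  t19: +1.6231
  t20: +3.1456
  t21: +0.8709
  t22: +0.5308
  t23: +1.1722
  t24: +0.0838
  t25: +0.3695
  t26: +1.0190
  t27: +0.6589
  t28: +1.9760
  t29: +2.3073
  t30: +0.6394
  t31: +2.1050
  t32: +0.8390
  t33: -0.8728
  t34: +13.1070
  t35: +4.9011
  t36: +2.4574
  t37: -0.9500
  t38: +5.3313
  t39: +1.7483
  t40: +0.6992
  t41: +6.2419
  t42: +2.0188
  t43: +1.2030
  t44: +0.8279
  t45: -0.7109
  t46: +2.3900
  t47: +0.9814
  t48: +1.8711
  t49: +2.2402
  t50: +7.2068
  t51: +0.5512
  t52: +0.7890
Σ = +101.8744 → |volume| = 101.87

Directed edges: 156 total, each appears once with its reverse present → watertight.

101.87 WATERTIGHT
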